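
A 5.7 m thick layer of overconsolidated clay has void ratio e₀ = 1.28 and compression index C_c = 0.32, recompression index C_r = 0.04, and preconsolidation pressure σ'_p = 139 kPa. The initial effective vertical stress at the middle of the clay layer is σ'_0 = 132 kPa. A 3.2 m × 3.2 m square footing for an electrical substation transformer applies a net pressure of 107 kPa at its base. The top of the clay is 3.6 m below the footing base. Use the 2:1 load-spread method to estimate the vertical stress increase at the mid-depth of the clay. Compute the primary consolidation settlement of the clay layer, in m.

S_c ≈ 0.014 m

Mid-depth of clay below the footing base: z = 3.6 + 5.7/2 = 6.45 m.
Stress increase at mid-clay by the 2:1 spreading method:
Δσ = qBL/((B+z)(L+z)) = 107×3.2×3.2/((3.2+6.45)(3.2+6.45)) = 11.766 kPa
Final effective stress: σ'_f = 132 + 11.766 = 143.77 kPa.
σ'_f = 143.77 > σ'_p = 139 kPa, so the stress path crosses the preconsolidation pressure — recompression up to σ'_p, then virgin compression beyond:
S_c = H/(1+e₀)·[C_r·log₁₀(σ'_p/σ'_0) + C_c·log₁₀(σ'_f/σ'_p)]
    = 5.7/2.28 × [0.04×log₁₀(139/132) + 0.32×log₁₀(143.77/139)]
    = 2.5 × [0.00089763 + 0.0046891] = 0.01397 m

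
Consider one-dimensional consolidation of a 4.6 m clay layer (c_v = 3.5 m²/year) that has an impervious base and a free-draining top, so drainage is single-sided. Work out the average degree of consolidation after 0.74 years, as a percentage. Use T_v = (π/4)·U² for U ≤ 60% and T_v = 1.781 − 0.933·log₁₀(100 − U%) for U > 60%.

Drainage path length: H_d = H = 4.6 m (single drainage).
T_v = c_v·t/H_d² = 3.5×0.74/4.6² = 0.1224.
T_v = 0.1224 corresponds to the U ≤ 60% branch:
U = √(4T_v/π) = 0.3948

U ≈ 39.5 %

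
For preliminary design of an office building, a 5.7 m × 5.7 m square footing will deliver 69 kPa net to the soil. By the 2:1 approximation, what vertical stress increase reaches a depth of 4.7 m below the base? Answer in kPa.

Δσ_z ≈ 20.7 kPa

By the 2:1 method the load spreads at 1 horizontal : 2 vertical, so at depth z the loaded area has grown by z in each plan dimension:
Δσ = qBL/((B+z)(L+z)) = 69×5.7×5.7/((5.7+4.7)(5.7+4.7)) = 20.727 kPa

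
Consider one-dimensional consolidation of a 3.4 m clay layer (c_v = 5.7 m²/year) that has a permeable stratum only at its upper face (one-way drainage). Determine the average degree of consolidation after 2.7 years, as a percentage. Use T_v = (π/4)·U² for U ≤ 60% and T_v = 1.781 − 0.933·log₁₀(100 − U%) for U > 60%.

Drainage path length: H_d = H = 3.4 m (single drainage).
T_v = c_v·t/H_d² = 5.7×2.7/3.4² = 1.3313.
T_v = 1.3313 corresponds to the U > 60% branch:
U = 1 − 10^((1.781 − T_v)/0.933)/100 = 0.9697

U ≈ 97 %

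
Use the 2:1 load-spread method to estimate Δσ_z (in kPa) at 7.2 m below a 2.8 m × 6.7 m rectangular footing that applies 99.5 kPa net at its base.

By the 2:1 method the load spreads at 1 horizontal : 2 vertical, so at depth z the loaded area has grown by z in each plan dimension:
Δσ = qBL/((B+z)(L+z)) = 99.5×2.8×6.7/((2.8+7.2)(6.7+7.2)) = 13.429 kPa

Δσ_z ≈ 13.4 kPa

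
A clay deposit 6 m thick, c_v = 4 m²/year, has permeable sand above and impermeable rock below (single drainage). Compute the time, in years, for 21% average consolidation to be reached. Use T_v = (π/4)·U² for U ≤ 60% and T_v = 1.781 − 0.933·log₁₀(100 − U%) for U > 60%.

t ≈ 0.312 years

Drainage path length: H_d = H = 6 m (single drainage).
U ≤ 60%: T_v = (π/4)·U² = (π/4)×0.21² = 0.034636.
t = T_v·H_d²/c_v = 0.034636×6²/4 = 0.3117 years.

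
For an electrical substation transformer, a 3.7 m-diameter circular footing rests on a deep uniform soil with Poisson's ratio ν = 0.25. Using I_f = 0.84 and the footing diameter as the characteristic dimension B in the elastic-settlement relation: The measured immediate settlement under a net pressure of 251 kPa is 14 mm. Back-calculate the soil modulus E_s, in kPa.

E_s ≈ 52200 kPa

S_e = q·B·(1−ν²)/E_s · I_f  ⇒  E_s = q·B·(1−ν²)·I_f / S_e.
E_s = 251 × 3.7 × 0.9375 × 0.84 / 0.014 = 52240 kPa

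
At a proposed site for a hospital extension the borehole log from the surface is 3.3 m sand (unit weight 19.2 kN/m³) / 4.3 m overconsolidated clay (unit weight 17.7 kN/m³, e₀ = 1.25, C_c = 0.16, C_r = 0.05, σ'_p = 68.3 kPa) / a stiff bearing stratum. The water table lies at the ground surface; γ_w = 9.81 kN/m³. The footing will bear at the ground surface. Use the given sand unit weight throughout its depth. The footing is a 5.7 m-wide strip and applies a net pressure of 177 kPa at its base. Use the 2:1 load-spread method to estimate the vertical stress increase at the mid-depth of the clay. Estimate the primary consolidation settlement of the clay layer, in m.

S_c ≈ 0.109 m

Mid-depth of clay below the ground surface: z = 3.3 + 4.3/2 = 5.45 m.
Total vertical stress at mid-clay: σ_v = 19.2×3.3 + 17.7×2.15 = 101.41 kPa.
Pore pressure: u = 9.81×(5.45 − 0) = 53.465 kPa.
Initial effective stress: σ'_0 = σ_v − u = 101.41 − 53.465 = 47.945 kPa.
Stress increase at mid-clay by the 2:1 spreading method:
Δσ = qB/(B+z) = 177×5.7/(5.7+5.45) = 90.484 kPa
Final effective stress: σ'_f = 47.945 + 90.484 = 138.43 kPa.
σ'_f = 138.43 > σ'_p = 68.3 kPa, so the stress path crosses the preconsolidation pressure — recompression up to σ'_p, then virgin compression beyond:
S_c = H/(1+e₀)·[C_r·log₁₀(σ'_p/σ'_0) + C_c·log₁₀(σ'_f/σ'_p)]
    = 4.3/2.25 × [0.05×log₁₀(68.3/47.945) + 0.16×log₁₀(138.43/68.3)]
    = 1.9111 × [0.0076839 + 0.04909] = 0.1085 m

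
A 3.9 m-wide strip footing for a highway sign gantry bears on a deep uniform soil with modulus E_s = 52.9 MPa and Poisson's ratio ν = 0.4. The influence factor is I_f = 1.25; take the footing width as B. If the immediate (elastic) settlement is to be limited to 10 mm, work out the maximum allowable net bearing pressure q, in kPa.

q ≈ 129 kPa

E_s = 52.9 MPa = 52900 kPa.
S_e = q·B·(1−ν²)/E_s · I_f  ⇒  q = S_e·E_s / (B·(1−ν²)·I_f).
q = 0.01 × 52900 / (3.9 × 0.84 × 1.25) = 129.2 kPa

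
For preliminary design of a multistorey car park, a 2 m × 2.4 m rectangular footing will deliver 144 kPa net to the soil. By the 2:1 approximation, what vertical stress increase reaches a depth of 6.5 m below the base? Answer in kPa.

By the 2:1 method the load spreads at 1 horizontal : 2 vertical, so at depth z the loaded area has grown by z in each plan dimension:
Δσ = qBL/((B+z)(L+z)) = 144×2×2.4/((2+6.5)(2.4+6.5)) = 9.1368 kPa

Δσ_z ≈ 9.14 kPa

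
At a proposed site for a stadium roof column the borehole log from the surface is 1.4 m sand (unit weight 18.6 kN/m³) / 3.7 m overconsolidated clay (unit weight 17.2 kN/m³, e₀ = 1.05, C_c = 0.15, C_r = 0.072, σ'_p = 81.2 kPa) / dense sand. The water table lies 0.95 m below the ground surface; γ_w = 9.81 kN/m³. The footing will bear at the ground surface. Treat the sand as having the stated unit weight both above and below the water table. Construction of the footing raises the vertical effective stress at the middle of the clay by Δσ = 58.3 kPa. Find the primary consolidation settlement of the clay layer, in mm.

Mid-depth of clay below the ground surface: z = 1.4 + 3.7/2 = 3.25 m.
Total vertical stress at mid-clay: σ_v = 18.6×1.4 + 17.2×1.85 = 57.86 kPa.
Pore pressure: u = 9.81×(3.25 − 0.95) = 22.563 kPa.
Initial effective stress: σ'_0 = σ_v − u = 57.86 − 22.563 = 35.297 kPa.
Final effective stress: σ'_f = 35.297 + 58.3 = 93.597 kPa.
σ'_f = 93.597 > σ'_p = 81.2 kPa, so the stress path crosses the preconsolidation pressure — recompression up to σ'_p, then virgin compression beyond:
S_c = H/(1+e₀)·[C_r·log₁₀(σ'_p/σ'_0) + C_c·log₁₀(σ'_f/σ'_p)]
    = 3.7/2.05 × [0.072×log₁₀(81.2/35.297) + 0.15×log₁₀(93.597/81.2)]
    = 1.8049 × [0.026051 + 0.0092559] = 0.06373 m

S_c ≈ 63.7 mm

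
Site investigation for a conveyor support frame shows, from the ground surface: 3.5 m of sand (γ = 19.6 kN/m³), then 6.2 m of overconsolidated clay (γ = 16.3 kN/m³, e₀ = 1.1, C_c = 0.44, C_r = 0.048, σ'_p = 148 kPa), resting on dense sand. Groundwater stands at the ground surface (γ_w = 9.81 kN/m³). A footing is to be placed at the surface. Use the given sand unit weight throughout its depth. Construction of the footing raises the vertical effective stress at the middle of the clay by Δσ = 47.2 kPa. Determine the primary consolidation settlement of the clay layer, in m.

Mid-depth of clay below the ground surface: z = 3.5 + 6.2/2 = 6.6 m.
Total vertical stress at mid-clay: σ_v = 19.6×3.5 + 16.3×3.1 = 119.13 kPa.
Pore pressure: u = 9.81×(6.6 − 0) = 64.746 kPa.
Initial effective stress: σ'_0 = σ_v − u = 119.13 − 64.746 = 54.384 kPa.
Final effective stress: σ'_f = 54.384 + 47.2 = 101.58 kPa.
σ'_f = 101.58 ≤ σ'_p = 148 kPa, so the clay remains overconsolidated and only the recompression index applies:
S_c = C_r·H/(1+e₀)·log₁₀(σ'_f/σ'_0) = 0.048×6.2/2.1×log₁₀(101.58/54.384)
    = 0.14172 × 0.27134 = 0.03845 m

S_c ≈ 0.0385 m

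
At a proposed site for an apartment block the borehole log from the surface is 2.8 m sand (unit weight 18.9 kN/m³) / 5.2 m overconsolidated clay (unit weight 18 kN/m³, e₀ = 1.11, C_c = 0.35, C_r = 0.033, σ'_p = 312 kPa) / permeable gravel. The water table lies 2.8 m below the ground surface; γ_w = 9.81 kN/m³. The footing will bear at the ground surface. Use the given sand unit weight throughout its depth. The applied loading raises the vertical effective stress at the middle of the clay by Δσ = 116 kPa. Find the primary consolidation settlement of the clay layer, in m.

Mid-depth of clay below the ground surface: z = 2.8 + 5.2/2 = 5.4 m.
Total vertical stress at mid-clay: σ_v = 18.9×2.8 + 18×2.6 = 99.72 kPa.
Pore pressure: u = 9.81×(5.4 − 2.8) = 25.506 kPa.
Initial effective stress: σ'_0 = σ_v − u = 99.72 − 25.506 = 74.214 kPa.
Final effective stress: σ'_f = 74.214 + 116 = 190.21 kPa.
σ'_f = 190.21 ≤ σ'_p = 312 kPa, so the clay remains overconsolidated and only the recompression index applies:
S_c = C_r·H/(1+e₀)·log₁₀(σ'_f/σ'_0) = 0.033×5.2/2.11×log₁₀(190.21/74.214)
    = 0.081329 × 0.40875 = 0.03324 m

S_c ≈ 0.0332 m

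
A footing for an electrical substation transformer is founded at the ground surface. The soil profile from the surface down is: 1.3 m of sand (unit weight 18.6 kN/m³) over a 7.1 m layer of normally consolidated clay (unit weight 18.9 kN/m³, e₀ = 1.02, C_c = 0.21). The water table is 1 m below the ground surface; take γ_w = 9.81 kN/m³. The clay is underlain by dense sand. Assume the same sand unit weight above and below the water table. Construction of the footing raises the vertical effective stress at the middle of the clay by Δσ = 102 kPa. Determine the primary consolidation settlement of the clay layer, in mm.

S_c ≈ 342 mm

Mid-depth of clay below the ground surface: z = 1.3 + 7.1/2 = 4.85 m.
Total vertical stress at mid-clay: σ_v = 18.6×1.3 + 18.9×3.55 = 91.275 kPa.
Pore pressure: u = 9.81×(4.85 − 1) = 37.769 kPa.
Initial effective stress: σ'_0 = σ_v − u = 91.275 − 37.769 = 53.506 kPa.
Final effective stress: σ'_f = σ'_0 + Δσ = 53.506 + 102 = 155.51 kPa.
Normally consolidated clay, so the full stress increment lies on the virgin compression line:
S_c = C_c·H/(1+e₀)·log₁₀(σ'_f/σ'_0) = 0.21×7.1/(1+1.02)×log₁₀(155.51/53.506)
    = 0.73812 × 0.46336 = 0.342 m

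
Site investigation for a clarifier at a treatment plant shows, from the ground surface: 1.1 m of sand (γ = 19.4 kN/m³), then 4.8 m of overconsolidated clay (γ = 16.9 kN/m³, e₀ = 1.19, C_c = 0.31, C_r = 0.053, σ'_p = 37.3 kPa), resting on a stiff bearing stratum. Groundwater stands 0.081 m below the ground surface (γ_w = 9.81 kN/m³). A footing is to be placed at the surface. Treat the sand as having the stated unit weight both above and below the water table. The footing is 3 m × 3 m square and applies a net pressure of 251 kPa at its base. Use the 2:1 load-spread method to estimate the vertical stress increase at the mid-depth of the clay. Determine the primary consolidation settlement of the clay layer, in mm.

Mid-depth of clay below the ground surface: z = 1.1 + 4.8/2 = 3.5 m.
Total vertical stress at mid-clay: σ_v = 19.4×1.1 + 16.9×2.4 = 61.9 kPa.
Pore pressure: u = 9.81×(3.5 − 0.081) = 33.54 kPa.
Initial effective stress: σ'_0 = σ_v − u = 61.9 − 33.54 = 28.36 kPa.
Stress increase at mid-clay by the 2:1 spreading method:
Δσ = qBL/((B+z)(L+z)) = 251×3×3/((3+3.5)(3+3.5)) = 53.467 kPa
Final effective stress: σ'_f = 28.36 + 53.467 = 81.827 kPa.
σ'_f = 81.827 > σ'_p = 37.3 kPa, so the stress path crosses the preconsolidation pressure — recompression up to σ'_p, then virgin compression beyond:
S_c = H/(1+e₀)·[C_r·log₁₀(σ'_p/σ'_0) + C_c·log₁₀(σ'_f/σ'_p)]
    = 4.8/2.19 × [0.053×log₁₀(37.3/28.36) + 0.31×log₁₀(81.827/37.3)]
    = 2.1918 × [0.0063071 + 0.10577] = 0.2457 m

S_c ≈ 246 mm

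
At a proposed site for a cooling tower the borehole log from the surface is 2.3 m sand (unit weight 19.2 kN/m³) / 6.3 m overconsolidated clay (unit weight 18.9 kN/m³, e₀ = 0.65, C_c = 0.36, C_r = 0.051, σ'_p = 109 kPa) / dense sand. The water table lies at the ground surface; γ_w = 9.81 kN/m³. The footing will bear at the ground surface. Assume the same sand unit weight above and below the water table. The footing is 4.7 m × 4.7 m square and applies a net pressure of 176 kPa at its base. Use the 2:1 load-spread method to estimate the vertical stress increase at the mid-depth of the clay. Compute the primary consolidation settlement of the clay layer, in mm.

S_c ≈ 47.4 mm

Mid-depth of clay below the ground surface: z = 2.3 + 6.3/2 = 5.45 m.
Total vertical stress at mid-clay: σ_v = 19.2×2.3 + 18.9×3.15 = 103.69 kPa.
Pore pressure: u = 9.81×(5.45 − 0) = 53.465 kPa.
Initial effective stress: σ'_0 = σ_v − u = 103.69 − 53.465 = 50.225 kPa.
Stress increase at mid-clay by the 2:1 spreading method:
Δσ = qBL/((B+z)(L+z)) = 176×4.7×4.7/((4.7+5.45)(4.7+5.45)) = 37.738 kPa
Final effective stress: σ'_f = 50.225 + 37.738 = 87.963 kPa.
σ'_f = 87.963 ≤ σ'_p = 109 kPa, so the clay remains overconsolidated and only the recompression index applies:
S_c = C_r·H/(1+e₀)·log₁₀(σ'_f/σ'_0) = 0.051×6.3/1.65×log₁₀(87.963/50.225)
    = 0.19473 × 0.24338 = 0.04739 m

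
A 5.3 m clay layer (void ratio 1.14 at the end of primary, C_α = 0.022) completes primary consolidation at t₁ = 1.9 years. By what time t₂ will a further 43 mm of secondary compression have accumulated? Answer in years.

t₂ ≈ 11.7 years

S_s = C_α·H/(1+e_p)·log₁₀(t₂/t₁) ⇒ log₁₀(t₂/t₁) = S_s·(1+e_p)/(C_α·H).
log₁₀(t₂/t₁) = 0.043 × (1+1.14) / (0.022×5.3) = 0.7892
t₂ = t₁ × 10^0.7892 = 1.9 × 6.155 = 11.69 years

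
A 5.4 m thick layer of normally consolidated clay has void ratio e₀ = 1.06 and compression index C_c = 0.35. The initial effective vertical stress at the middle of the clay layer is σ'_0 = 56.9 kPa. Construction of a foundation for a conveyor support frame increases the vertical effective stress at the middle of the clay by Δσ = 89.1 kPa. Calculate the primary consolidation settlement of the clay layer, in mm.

Final effective stress: σ'_f = σ'_0 + Δσ = 56.9 + 89.1 = 146 kPa.
Normally consolidated clay, so the full stress increment lies on the virgin compression line:
S_c = C_c·H/(1+e₀)·log₁₀(σ'_f/σ'_0) = 0.35×5.4/(1+1.06)×log₁₀(146/56.9)
    = 0.91748 × 0.40924 = 0.3755 m

S_c ≈ 375 mm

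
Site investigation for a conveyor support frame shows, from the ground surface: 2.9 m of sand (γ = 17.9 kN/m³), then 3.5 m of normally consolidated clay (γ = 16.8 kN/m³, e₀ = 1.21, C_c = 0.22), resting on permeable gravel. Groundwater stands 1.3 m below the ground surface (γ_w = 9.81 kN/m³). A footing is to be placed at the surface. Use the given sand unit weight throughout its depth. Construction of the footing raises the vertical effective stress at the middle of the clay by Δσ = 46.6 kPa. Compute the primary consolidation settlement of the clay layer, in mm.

Mid-depth of clay below the ground surface: z = 2.9 + 3.5/2 = 4.65 m.
Total vertical stress at mid-clay: σ_v = 17.9×2.9 + 16.8×1.75 = 81.31 kPa.
Pore pressure: u = 9.81×(4.65 − 1.3) = 32.864 kPa.
Initial effective stress: σ'_0 = σ_v − u = 81.31 − 32.864 = 48.446 kPa.
Final effective stress: σ'_f = σ'_0 + Δσ = 48.446 + 46.6 = 95.046 kPa.
Normally consolidated clay, so the full stress increment lies on the virgin compression line:
S_c = C_c·H/(1+e₀)·log₁₀(σ'_f/σ'_0) = 0.22×3.5/(1+1.21)×log₁₀(95.046/48.446)
    = 0.34842 × 0.29268 = 0.102 m

S_c ≈ 102 mm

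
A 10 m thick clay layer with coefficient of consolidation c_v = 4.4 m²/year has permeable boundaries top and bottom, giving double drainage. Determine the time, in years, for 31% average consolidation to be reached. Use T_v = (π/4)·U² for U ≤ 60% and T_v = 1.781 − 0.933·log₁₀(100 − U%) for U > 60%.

t ≈ 0.429 years

Drainage path length: H_d = H/2 = 5 m (double drainage).
U ≤ 60%: T_v = (π/4)·U² = (π/4)×0.31² = 0.075477.
t = T_v·H_d²/c_v = 0.075477×5²/4.4 = 0.4288 years.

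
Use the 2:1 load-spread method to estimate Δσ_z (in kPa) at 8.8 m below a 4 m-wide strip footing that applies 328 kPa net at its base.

By the 2:1 method the load spreads at 1 horizontal : 2 vertical, so at depth z the loaded area has grown by z in each plan dimension:
Δσ = qB/(B+z) = 328×4/(4+8.8) = 102.5 kPa

Δσ_z ≈ 102 kPa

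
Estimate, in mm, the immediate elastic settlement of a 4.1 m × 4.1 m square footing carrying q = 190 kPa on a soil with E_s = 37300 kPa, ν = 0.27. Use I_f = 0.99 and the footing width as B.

S_e ≈ 19.2 mm

Immediate (elastic) settlement: S_e = q·B·(1−ν²)/E_s · I_f.
S_e = 190 × 4.1 × (1 − 0.27²) / 37300 × 0.99
    = 190 × 4.1 × 0.9271 / 37300 × 0.99
    = 0.01917 m = 19.17 mm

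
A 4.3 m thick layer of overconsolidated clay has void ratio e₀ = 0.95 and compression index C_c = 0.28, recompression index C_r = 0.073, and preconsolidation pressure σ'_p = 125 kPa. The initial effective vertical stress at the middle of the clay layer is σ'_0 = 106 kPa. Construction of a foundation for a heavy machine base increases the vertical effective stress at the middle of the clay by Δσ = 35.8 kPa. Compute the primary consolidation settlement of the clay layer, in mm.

Final effective stress: σ'_f = 106 + 35.8 = 141.8 kPa.
σ'_f = 141.8 > σ'_p = 125 kPa, so the stress path crosses the preconsolidation pressure — recompression up to σ'_p, then virgin compression beyond:
S_c = H/(1+e₀)·[C_r·log₁₀(σ'_p/σ'_0) + C_c·log₁₀(σ'_f/σ'_p)]
    = 4.3/1.95 × [0.073×log₁₀(125/106) + 0.28×log₁₀(141.8/125)]
    = 2.2051 × [0.0052271 + 0.015335] = 0.04534 m

S_c ≈ 45.3 mm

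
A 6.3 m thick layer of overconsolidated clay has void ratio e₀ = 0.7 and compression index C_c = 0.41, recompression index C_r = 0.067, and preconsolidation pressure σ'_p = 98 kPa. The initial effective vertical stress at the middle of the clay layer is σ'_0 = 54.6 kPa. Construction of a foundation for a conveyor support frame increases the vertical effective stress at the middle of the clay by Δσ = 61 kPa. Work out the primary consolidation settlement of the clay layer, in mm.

Final effective stress: σ'_f = 54.6 + 61 = 115.6 kPa.
σ'_f = 115.6 > σ'_p = 98 kPa, so the stress path crosses the preconsolidation pressure — recompression up to σ'_p, then virgin compression beyond:
S_c = H/(1+e₀)·[C_r·log₁₀(σ'_p/σ'_0) + C_c·log₁₀(σ'_f/σ'_p)]
    = 6.3/1.7 × [0.067×log₁₀(98/54.6) + 0.41×log₁₀(115.6/98)]
    = 3.7059 × [0.01702 + 0.02941] = 0.1721 m

S_c ≈ 172 mm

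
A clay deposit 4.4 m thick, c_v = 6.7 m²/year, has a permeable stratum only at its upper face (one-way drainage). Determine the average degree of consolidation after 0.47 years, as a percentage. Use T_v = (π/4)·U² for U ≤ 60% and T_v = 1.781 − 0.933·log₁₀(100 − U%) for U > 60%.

U ≈ 45.5 %

Drainage path length: H_d = H = 4.4 m (single drainage).
T_v = c_v·t/H_d² = 6.7×0.47/4.4² = 0.16265.
T_v = 0.16265 corresponds to the U ≤ 60% branch:
U = √(4T_v/π) = 0.4551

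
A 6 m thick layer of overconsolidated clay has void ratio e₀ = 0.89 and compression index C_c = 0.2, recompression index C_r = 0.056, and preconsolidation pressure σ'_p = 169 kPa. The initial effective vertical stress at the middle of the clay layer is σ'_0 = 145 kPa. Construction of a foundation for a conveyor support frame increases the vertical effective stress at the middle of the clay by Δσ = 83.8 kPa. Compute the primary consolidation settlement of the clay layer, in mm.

S_c ≈ 95.4 mm

Final effective stress: σ'_f = 145 + 83.8 = 228.8 kPa.
σ'_f = 228.8 > σ'_p = 169 kPa, so the stress path crosses the preconsolidation pressure — recompression up to σ'_p, then virgin compression beyond:
S_c = H/(1+e₀)·[C_r·log₁₀(σ'_p/σ'_0) + C_c·log₁₀(σ'_f/σ'_p)]
    = 6/1.89 × [0.056×log₁₀(169/145) + 0.2×log₁₀(228.8/169)]
    = 3.1746 × [0.003725 + 0.026314] = 0.09536 m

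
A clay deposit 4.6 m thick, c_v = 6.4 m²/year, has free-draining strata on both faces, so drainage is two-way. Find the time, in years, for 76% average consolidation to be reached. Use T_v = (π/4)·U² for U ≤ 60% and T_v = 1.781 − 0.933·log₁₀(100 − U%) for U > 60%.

t ≈ 0.408 years

Drainage path length: H_d = H/2 = 2.3 m (double drainage).
U > 60%: T_v = 1.781 − 0.933·log₁₀(100 − 76) = 0.49326.
t = T_v·H_d²/c_v = 0.49326×2.3²/6.4 = 0.4077 years.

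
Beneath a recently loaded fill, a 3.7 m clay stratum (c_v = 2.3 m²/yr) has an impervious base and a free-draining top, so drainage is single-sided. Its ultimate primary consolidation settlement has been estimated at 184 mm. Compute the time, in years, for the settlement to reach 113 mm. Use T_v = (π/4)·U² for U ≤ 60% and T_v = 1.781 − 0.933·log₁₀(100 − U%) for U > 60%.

t ≈ 1.79 years

Drainage path length: H_d = H = 3.7 m (single drainage).
U = S(t)/S_ult = 113/184 = 0.6141.
U > 60%: T_v = 1.781 − 0.933·log₁₀(100 − 61.413) = 0.30085.
t = T_v·H_d²/c_v = 0.30085×3.7²/2.3 = 1.791 years.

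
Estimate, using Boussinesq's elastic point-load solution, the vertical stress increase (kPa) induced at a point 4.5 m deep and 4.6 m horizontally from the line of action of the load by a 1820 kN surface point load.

Δσ_z ≈ 7.18 kPa

Boussinesq vertical stress below a point load on an elastic half-space:
Δσ_z = 3P/(2πz²) · [1 + (r/z)²]^(−5/2)
r/z = 4.6/4.5 = 1.0222; [1+(r/z)²]^(−5/2) = 0.16722.
Δσ_z = 3×1820/(2π×4.5²) × 0.16722 = 42.913 × 0.16722 = 7.176 kPa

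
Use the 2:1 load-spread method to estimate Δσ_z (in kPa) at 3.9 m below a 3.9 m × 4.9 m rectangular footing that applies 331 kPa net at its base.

By the 2:1 method the load spreads at 1 horizontal : 2 vertical, so at depth z the loaded area has grown by z in each plan dimension:
Δσ = qBL/((B+z)(L+z)) = 331×3.9×4.9/((3.9+3.9)(4.9+3.9)) = 92.153 kPa

Δσ_z ≈ 92.2 kPa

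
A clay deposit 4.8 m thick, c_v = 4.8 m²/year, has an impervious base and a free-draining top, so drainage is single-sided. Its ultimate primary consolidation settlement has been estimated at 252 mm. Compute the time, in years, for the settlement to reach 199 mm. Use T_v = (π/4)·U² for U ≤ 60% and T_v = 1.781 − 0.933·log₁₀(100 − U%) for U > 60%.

Drainage path length: H_d = H = 4.8 m (single drainage).
U = S(t)/S_ult = 199/252 = 0.7897.
U > 60%: T_v = 1.781 − 0.933·log₁₀(100 − 78.968) = 0.54676.
t = T_v·H_d²/c_v = 0.54676×4.8²/4.8 = 2.624 years.

t ≈ 2.62 years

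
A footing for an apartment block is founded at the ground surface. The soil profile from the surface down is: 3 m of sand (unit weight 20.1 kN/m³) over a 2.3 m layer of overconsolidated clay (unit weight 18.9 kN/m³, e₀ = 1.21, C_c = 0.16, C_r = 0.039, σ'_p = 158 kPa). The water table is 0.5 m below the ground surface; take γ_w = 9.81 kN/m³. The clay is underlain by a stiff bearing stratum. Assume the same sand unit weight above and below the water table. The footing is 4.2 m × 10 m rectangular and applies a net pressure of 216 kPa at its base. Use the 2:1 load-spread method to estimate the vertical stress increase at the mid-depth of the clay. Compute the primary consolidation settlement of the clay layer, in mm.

S_c ≈ 17.3 mm

Mid-depth of clay below the ground surface: z = 3 + 2.3/2 = 4.15 m.
Total vertical stress at mid-clay: σ_v = 20.1×3 + 18.9×1.15 = 82.035 kPa.
Pore pressure: u = 9.81×(4.15 − 0.5) = 35.806 kPa.
Initial effective stress: σ'_0 = σ_v − u = 82.035 − 35.806 = 46.229 kPa.
Stress increase at mid-clay by the 2:1 spreading method:
Δσ = qBL/((B+z)(L+z)) = 216×4.2×10/((4.2+4.15)(10+4.15)) = 76.782 kPa
Final effective stress: σ'_f = 46.229 + 76.782 = 123.01 kPa.
σ'_f = 123.01 ≤ σ'_p = 158 kPa, so the clay remains overconsolidated and only the recompression index applies:
S_c = C_r·H/(1+e₀)·log₁₀(σ'_f/σ'_0) = 0.039×2.3/2.21×log₁₀(123.01/46.229)
    = 0.040587 × 0.42503 = 0.01725 m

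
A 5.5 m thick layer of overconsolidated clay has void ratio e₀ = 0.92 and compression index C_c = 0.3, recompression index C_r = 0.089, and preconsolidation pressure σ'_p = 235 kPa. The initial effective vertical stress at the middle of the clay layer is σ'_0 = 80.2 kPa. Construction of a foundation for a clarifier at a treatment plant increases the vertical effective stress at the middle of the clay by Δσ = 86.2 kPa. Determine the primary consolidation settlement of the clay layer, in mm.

Final effective stress: σ'_f = 80.2 + 86.2 = 166.4 kPa.
σ'_f = 166.4 ≤ σ'_p = 235 kPa, so the clay remains overconsolidated and only the recompression index applies:
S_c = C_r·H/(1+e₀)·log₁₀(σ'_f/σ'_0) = 0.089×5.5/1.92×log₁₀(166.4/80.2)
    = 0.25495 × 0.31698 = 0.08081 m

S_c ≈ 80.8 mm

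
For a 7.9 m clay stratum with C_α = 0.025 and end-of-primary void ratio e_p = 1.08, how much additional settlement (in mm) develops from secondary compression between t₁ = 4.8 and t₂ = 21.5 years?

S_s ≈ 61.8 mm

Secondary compression: S_s = C_α·H/(1+e_p)·log₁₀(t₂/t₁)
S_s = 0.025×7.9/(1+1.08)×log₁₀(21.5/4.8)
    = 0.09495 × 0.6512 = 0.06183 m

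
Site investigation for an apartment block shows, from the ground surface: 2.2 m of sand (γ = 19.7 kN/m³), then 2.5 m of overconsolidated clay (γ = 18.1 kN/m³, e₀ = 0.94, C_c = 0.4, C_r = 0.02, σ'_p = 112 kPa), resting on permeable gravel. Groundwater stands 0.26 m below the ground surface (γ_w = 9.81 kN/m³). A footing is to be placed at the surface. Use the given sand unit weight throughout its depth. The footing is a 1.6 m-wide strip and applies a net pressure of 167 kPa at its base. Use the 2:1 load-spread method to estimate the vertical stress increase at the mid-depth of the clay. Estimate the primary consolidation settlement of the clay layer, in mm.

S_c ≈ 10.4 mm

Mid-depth of clay below the ground surface: z = 2.2 + 2.5/2 = 3.45 m.
Total vertical stress at mid-clay: σ_v = 19.7×2.2 + 18.1×1.25 = 65.965 kPa.
Pore pressure: u = 9.81×(3.45 − 0.26) = 31.294 kPa.
Initial effective stress: σ'_0 = σ_v − u = 65.965 − 31.294 = 34.671 kPa.
Stress increase at mid-clay by the 2:1 spreading method:
Δσ = qB/(B+z) = 167×1.6/(1.6+3.45) = 52.911 kPa
Final effective stress: σ'_f = 34.671 + 52.911 = 87.582 kPa.
σ'_f = 87.582 ≤ σ'_p = 112 kPa, so the clay remains overconsolidated and only the recompression index applies:
S_c = C_r·H/(1+e₀)·log₁₀(σ'_f/σ'_0) = 0.02×2.5/1.94×log₁₀(87.582/34.671)
    = 0.025774 × 0.40245 = 0.01037 m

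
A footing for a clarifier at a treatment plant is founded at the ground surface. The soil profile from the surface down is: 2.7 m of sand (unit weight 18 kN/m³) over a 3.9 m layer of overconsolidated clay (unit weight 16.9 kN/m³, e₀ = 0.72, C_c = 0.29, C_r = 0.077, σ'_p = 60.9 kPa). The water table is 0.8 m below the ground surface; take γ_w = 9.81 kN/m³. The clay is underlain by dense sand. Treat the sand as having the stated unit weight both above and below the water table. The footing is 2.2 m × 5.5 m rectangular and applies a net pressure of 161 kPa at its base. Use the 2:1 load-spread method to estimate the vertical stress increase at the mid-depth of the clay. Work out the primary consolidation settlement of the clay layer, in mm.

S_c ≈ 72.1 mm

Mid-depth of clay below the ground surface: z = 2.7 + 3.9/2 = 4.65 m.
Total vertical stress at mid-clay: σ_v = 18×2.7 + 16.9×1.95 = 81.555 kPa.
Pore pressure: u = 9.81×(4.65 − 0.8) = 37.769 kPa.
Initial effective stress: σ'_0 = σ_v − u = 81.555 − 37.769 = 43.786 kPa.
Stress increase at mid-clay by the 2:1 spreading method:
Δσ = qBL/((B+z)(L+z)) = 161×2.2×5.5/((2.2+4.65)(5.5+4.65)) = 28.019 kPa
Final effective stress: σ'_f = 43.786 + 28.019 = 71.805 kPa.
σ'_f = 71.805 > σ'_p = 60.9 kPa, so the stress path crosses the preconsolidation pressure — recompression up to σ'_p, then virgin compression beyond:
S_c = H/(1+e₀)·[C_r·log₁₀(σ'_p/σ'_0) + C_c·log₁₀(σ'_f/σ'_p)]
    = 3.9/1.72 × [0.077×log₁₀(60.9/43.786) + 0.29×log₁₀(71.805/60.9)]
    = 2.2674 × [0.011033 + 0.020746] = 0.07206 m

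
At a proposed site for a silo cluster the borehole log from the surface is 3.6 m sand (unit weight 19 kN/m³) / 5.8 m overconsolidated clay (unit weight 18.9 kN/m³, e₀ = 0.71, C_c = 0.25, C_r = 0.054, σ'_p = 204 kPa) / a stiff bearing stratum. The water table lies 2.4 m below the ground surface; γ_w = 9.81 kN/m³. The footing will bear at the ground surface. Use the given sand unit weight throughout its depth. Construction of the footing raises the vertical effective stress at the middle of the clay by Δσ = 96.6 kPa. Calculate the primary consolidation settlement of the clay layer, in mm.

S_c ≈ 61.4 mm

Mid-depth of clay below the ground surface: z = 3.6 + 5.8/2 = 6.5 m.
Total vertical stress at mid-clay: σ_v = 19×3.6 + 18.9×2.9 = 123.21 kPa.
Pore pressure: u = 9.81×(6.5 − 2.4) = 40.221 kPa.
Initial effective stress: σ'_0 = σ_v − u = 123.21 − 40.221 = 82.989 kPa.
Final effective stress: σ'_f = 82.989 + 96.6 = 179.59 kPa.
σ'_f = 179.59 ≤ σ'_p = 204 kPa, so the clay remains overconsolidated and only the recompression index applies:
S_c = C_r·H/(1+e₀)·log₁₀(σ'_f/σ'_0) = 0.054×5.8/1.71×log₁₀(179.59/82.989)
    = 0.18316 × 0.33526 = 0.06141 m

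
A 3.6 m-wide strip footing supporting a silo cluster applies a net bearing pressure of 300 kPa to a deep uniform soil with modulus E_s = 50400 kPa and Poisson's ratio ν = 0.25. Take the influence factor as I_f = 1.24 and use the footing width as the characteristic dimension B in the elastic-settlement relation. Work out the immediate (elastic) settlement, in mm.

Immediate (elastic) settlement: S_e = q·B·(1−ν²)/E_s · I_f.
S_e = 300 × 3.6 × (1 − 0.25²) / 50400 × 1.24
    = 300 × 3.6 × 0.9375 / 50400 × 1.24
    = 0.02491 m = 24.91 mm

S_e ≈ 24.9 mm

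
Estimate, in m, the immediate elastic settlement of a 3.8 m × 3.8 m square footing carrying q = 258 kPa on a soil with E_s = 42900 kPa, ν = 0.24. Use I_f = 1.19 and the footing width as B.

Immediate (elastic) settlement: S_e = q·B·(1−ν²)/E_s · I_f.
S_e = 258 × 3.8 × (1 − 0.24²) / 42900 × 1.19
    = 258 × 3.8 × 0.9424 / 42900 × 1.19
    = 0.02563 m

S_e ≈ 0.0256 m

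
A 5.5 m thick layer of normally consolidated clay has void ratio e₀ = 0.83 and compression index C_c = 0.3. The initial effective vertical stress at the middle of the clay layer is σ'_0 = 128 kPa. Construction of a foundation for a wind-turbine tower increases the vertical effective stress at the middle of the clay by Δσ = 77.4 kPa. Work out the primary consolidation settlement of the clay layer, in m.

Final effective stress: σ'_f = σ'_0 + Δσ = 128 + 77.4 = 205.4 kPa.
Normally consolidated clay, so the full stress increment lies on the virgin compression line:
S_c = C_c·H/(1+e₀)·log₁₀(σ'_f/σ'_0) = 0.3×5.5/(1+0.83)×log₁₀(205.4/128)
    = 0.90164 × 0.20539 = 0.1852 m

S_c ≈ 0.185 m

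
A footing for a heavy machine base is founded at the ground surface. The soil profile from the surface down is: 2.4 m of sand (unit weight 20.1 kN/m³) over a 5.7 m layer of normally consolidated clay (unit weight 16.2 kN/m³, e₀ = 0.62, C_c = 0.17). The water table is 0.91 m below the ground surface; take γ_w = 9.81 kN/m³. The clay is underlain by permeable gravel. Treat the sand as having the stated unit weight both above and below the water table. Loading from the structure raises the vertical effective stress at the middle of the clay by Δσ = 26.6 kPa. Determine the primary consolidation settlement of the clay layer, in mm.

S_c ≈ 108 mm

Mid-depth of clay below the ground surface: z = 2.4 + 5.7/2 = 5.25 m.
Total vertical stress at mid-clay: σ_v = 20.1×2.4 + 16.2×2.85 = 94.41 kPa.
Pore pressure: u = 9.81×(5.25 − 0.91) = 42.575 kPa.
Initial effective stress: σ'_0 = σ_v − u = 94.41 − 42.575 = 51.835 kPa.
Final effective stress: σ'_f = σ'_0 + Δσ = 51.835 + 26.6 = 78.435 kPa.
Normally consolidated clay, so the full stress increment lies on the virgin compression line:
S_c = C_c·H/(1+e₀)·log₁₀(σ'_f/σ'_0) = 0.17×5.7/(1+0.62)×log₁₀(78.435/51.835)
    = 0.59815 × 0.17989 = 0.1076 m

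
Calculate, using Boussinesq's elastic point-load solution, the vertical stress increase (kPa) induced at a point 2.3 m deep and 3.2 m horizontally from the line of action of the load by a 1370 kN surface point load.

Δσ_z ≈ 8.37 kPa

Boussinesq vertical stress below a point load on an elastic half-space:
Δσ_z = 3P/(2πz²) · [1 + (r/z)²]^(−5/2)
r/z = 3.2/2.3 = 1.3913; [1+(r/z)²]^(−5/2) = 0.067719.
Δσ_z = 3×1370/(2π×2.3²) × 0.067719 = 123.65 × 0.067719 = 8.373 kPa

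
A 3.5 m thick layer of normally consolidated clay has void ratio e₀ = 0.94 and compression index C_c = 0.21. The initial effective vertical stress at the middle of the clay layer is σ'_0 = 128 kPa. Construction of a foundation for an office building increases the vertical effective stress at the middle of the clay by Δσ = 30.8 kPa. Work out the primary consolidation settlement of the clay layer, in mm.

Final effective stress: σ'_f = σ'_0 + Δσ = 128 + 30.8 = 158.8 kPa.
Normally consolidated clay, so the full stress increment lies on the virgin compression line:
S_c = C_c·H/(1+e₀)·log₁₀(σ'_f/σ'_0) = 0.21×3.5/(1+0.94)×log₁₀(158.8/128)
    = 0.37887 × 0.093641 = 0.03548 m

S_c ≈ 35.5 mm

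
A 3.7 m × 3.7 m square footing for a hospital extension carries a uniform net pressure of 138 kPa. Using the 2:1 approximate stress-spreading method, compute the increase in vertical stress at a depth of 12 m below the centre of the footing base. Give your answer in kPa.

Δσ_z ≈ 7.66 kPa

By the 2:1 method the load spreads at 1 horizontal : 2 vertical, so at depth z the loaded area has grown by z in each plan dimension:
Δσ = qBL/((B+z)(L+z)) = 138×3.7×3.7/((3.7+12)(3.7+12)) = 7.6645 kPa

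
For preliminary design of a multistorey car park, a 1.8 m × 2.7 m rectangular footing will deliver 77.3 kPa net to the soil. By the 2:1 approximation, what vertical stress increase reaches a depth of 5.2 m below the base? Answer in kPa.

By the 2:1 method the load spreads at 1 horizontal : 2 vertical, so at depth z the loaded area has grown by z in each plan dimension:
Δσ = qBL/((B+z)(L+z)) = 77.3×1.8×2.7/((1.8+5.2)(2.7+5.2)) = 6.7935 kPa

Δσ_z ≈ 6.79 kPa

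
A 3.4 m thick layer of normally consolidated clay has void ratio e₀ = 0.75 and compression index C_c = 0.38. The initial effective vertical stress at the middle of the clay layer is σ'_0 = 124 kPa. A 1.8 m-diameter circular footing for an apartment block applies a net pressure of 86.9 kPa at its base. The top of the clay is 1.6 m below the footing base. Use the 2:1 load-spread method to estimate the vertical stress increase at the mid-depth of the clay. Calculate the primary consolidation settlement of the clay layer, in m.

Mid-depth of clay below the footing base: z = 1.6 + 3.4/2 = 3.3 m.
Stress increase at mid-clay by the 2:1 spreading method:
Δσ ≈ qD²/(D+z)² = 86.9×1.8²/(1.8+3.3)² = 10.825 kPa
Final effective stress: σ'_f = σ'_0 + Δσ = 124 + 10.825 = 134.82 kPa.
Normally consolidated clay, so the full stress increment lies on the virgin compression line:
S_c = C_c·H/(1+e₀)·log₁₀(σ'_f/σ'_0) = 0.38×3.4/(1+0.75)×log₁₀(134.82/124)
    = 0.73829 × 0.036333 = 0.02682 m

S_c ≈ 0.0268 m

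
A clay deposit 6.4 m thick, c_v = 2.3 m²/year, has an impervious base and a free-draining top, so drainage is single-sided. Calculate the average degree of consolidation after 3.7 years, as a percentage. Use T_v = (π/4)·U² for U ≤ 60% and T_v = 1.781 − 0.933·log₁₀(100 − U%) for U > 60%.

Drainage path length: H_d = H = 6.4 m (single drainage).
T_v = c_v·t/H_d² = 2.3×3.7/6.4² = 0.20776.
T_v = 0.20776 corresponds to the U ≤ 60% branch:
U = √(4T_v/π) = 0.5143

U ≈ 51.4 %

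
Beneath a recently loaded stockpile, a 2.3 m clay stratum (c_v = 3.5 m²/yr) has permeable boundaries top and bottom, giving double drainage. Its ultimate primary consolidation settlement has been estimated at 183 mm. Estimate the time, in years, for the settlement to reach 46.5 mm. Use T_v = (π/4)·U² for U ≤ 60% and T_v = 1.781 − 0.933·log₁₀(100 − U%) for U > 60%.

Drainage path length: H_d = H/2 = 1.15 m (double drainage).
U = S(t)/S_ult = 46.5/183 = 0.2541.
U ≤ 60%: T_v = (π/4)·U² = (π/4)×0.2541² = 0.05071.
t = T_v·H_d²/c_v = 0.05071×1.15²/3.5 = 0.01916 years.

t ≈ 0.0192 years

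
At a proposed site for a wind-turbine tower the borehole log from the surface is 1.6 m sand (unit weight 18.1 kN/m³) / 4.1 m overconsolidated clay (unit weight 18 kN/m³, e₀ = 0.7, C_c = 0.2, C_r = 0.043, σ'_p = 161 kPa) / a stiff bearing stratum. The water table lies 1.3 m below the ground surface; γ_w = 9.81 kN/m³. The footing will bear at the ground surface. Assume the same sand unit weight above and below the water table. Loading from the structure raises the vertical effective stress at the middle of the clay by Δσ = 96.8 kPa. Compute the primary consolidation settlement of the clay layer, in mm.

Mid-depth of clay below the ground surface: z = 1.6 + 4.1/2 = 3.65 m.
Total vertical stress at mid-clay: σ_v = 18.1×1.6 + 18×2.05 = 65.86 kPa.
Pore pressure: u = 9.81×(3.65 − 1.3) = 23.054 kPa.
Initial effective stress: σ'_0 = σ_v − u = 65.86 − 23.054 = 42.806 kPa.
Final effective stress: σ'_f = 42.806 + 96.8 = 139.61 kPa.
σ'_f = 139.61 ≤ σ'_p = 161 kPa, so the clay remains overconsolidated and only the recompression index applies:
S_c = C_r·H/(1+e₀)·log₁₀(σ'_f/σ'_0) = 0.043×4.1/1.7×log₁₀(139.61/42.806)
    = 0.10371 × 0.51341 = 0.05324 m

S_c ≈ 53.2 mm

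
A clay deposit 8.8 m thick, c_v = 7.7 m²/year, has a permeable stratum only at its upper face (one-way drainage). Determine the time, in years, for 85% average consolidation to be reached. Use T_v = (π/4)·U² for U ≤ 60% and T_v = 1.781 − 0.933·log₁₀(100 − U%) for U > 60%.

t ≈ 6.88 years

Drainage path length: H_d = H = 8.8 m (single drainage).
U > 60%: T_v = 1.781 − 0.933·log₁₀(100 − 85) = 0.68371.
t = T_v·H_d²/c_v = 0.68371×8.8²/7.7 = 6.876 years.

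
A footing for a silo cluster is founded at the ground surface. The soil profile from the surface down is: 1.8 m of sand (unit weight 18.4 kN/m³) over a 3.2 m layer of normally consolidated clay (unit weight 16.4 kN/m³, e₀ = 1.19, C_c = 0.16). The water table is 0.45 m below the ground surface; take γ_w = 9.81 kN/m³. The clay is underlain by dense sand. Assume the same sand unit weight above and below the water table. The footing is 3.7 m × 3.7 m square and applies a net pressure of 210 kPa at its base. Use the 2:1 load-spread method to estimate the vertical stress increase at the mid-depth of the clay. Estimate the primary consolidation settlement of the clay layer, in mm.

Mid-depth of clay below the ground surface: z = 1.8 + 3.2/2 = 3.4 m.
Total vertical stress at mid-clay: σ_v = 18.4×1.8 + 16.4×1.6 = 59.36 kPa.
Pore pressure: u = 9.81×(3.4 − 0.45) = 28.94 kPa.
Initial effective stress: σ'_0 = σ_v − u = 59.36 − 28.94 = 30.42 kPa.
Stress increase at mid-clay by the 2:1 spreading method:
Δσ = qBL/((B+z)(L+z)) = 210×3.7×3.7/((3.7+3.4)(3.7+3.4)) = 57.03 kPa
Final effective stress: σ'_f = σ'_0 + Δσ = 30.42 + 57.03 = 87.45 kPa.
Normally consolidated clay, so the full stress increment lies on the virgin compression line:
S_c = C_c·H/(1+e₀)·log₁₀(σ'_f/σ'_0) = 0.16×3.2/(1+1.19)×log₁₀(87.45/30.42)
    = 0.23379 × 0.4586 = 0.1072 m

S_c ≈ 107 mm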